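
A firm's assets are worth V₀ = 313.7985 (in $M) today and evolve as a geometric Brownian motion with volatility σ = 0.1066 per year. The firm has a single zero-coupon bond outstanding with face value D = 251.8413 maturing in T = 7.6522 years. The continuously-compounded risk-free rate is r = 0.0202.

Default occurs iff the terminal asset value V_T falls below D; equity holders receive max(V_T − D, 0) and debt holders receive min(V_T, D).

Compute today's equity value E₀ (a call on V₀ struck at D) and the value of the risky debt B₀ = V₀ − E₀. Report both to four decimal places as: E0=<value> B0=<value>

d₁ = [ln(V₀/D) + (r + σ²/2)T] / (σ√T)
   = [ln(313.7985/251.8413) + (0.0202 + 0.5·0.1066²)·7.6522] / (0.1066·√7.6522)
   = [0.219952 + 0.198053] / 0.294883 = 1.417525
d₂ = d₁ − σ√T = 1.417525 − 0.294883 = 1.122641
N(d₁) = 0.921835,  N(d₂) = 0.869205,  e^(−rT) = 0.856780
E₀ = V₀·N(d₁) − D·e^(−rT)·N(d₂)
   = 313.7985·0.921835 − 251.8413·0.856780·0.869205 = 101.719943
B₀ = V₀ − E₀ = 313.7985 − 101.719943 = 212.078557

E0=101.7199 B0=212.0786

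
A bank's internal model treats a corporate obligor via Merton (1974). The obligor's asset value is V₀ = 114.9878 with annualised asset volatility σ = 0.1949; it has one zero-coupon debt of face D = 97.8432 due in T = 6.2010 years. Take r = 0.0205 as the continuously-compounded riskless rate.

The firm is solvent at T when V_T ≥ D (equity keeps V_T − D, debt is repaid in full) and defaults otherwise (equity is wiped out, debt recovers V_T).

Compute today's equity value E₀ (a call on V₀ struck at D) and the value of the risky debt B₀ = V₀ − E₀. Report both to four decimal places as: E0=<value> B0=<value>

E0=36.9159 B0=78.0719

d₁ = [ln(V₀/D) + (r + σ²/2)T] / (σ√T)
   = [ln(114.9878/97.8432) + (0.0205 + 0.5·0.1949²)·6.2010] / (0.1949·√6.2010)
   = [0.161460 + 0.244896] / 0.485336 = 0.837267
d₂ = d₁ − σ√T = 0.837267 − 0.485336 = 0.351931
N(d₁) = 0.798779,  N(d₂) = 0.637555,  e^(−rT) = 0.880628
E₀ = V₀·N(d₁) − D·e^(−rT)·N(d₂)
   = 114.9878·0.798779 − 97.8432·0.880628·0.637555 = 36.915901
B₀ = V₀ − E₀ = 114.9878 − 36.915901 = 78.071899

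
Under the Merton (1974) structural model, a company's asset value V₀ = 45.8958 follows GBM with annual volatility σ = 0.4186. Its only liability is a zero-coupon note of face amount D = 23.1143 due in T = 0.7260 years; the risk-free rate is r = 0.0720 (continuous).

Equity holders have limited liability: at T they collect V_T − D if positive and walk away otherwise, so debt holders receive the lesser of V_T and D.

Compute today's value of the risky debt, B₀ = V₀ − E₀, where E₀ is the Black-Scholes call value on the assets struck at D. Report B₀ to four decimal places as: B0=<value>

d₁ = [ln(V₀/D) + (r + σ²/2)T] / (σ√T)
   = [ln(45.8958/23.1143) + (0.0720 + 0.5·0.4186²)·0.7260] / (0.4186·√0.7260)
   = [0.685922 + 0.115879] / 0.356671 = 2.248015
d₂ = d₁ − σ√T = 2.248015 − 0.356671 = 1.891344
N(d₁) = 0.987712,  N(d₂) = 0.970711,  e^(−rT) = 0.949071
E₀ = V₀·N(d₁) − D·e^(−rT)·N(d₂)
   = 45.8958·0.987712 − 23.1143·0.949071·0.970711 = 24.037266
B₀ = V₀ − E₀ = 45.8958 − 24.037266 = 21.858534

B0=21.8585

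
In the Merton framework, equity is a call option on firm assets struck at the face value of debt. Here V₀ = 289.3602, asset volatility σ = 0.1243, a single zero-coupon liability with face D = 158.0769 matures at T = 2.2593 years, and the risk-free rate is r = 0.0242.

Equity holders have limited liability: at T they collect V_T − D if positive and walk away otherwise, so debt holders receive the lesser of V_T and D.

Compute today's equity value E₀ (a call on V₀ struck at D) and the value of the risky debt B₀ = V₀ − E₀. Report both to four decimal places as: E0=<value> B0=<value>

d₁ = [ln(V₀/D) + (r + σ²/2)T] / (σ√T)
   = [ln(289.3602/158.0769) + (0.0242 + 0.5·0.1243²)·2.2593] / (0.1243·√2.2593)
   = [0.604591 + 0.072129] / 0.186835 = 3.622017
d₂ = d₁ − σ√T = 3.622017 − 0.186835 = 3.435182
N(d₁) = 0.999854,  N(d₂) = 0.999704,  e^(−rT) = 0.946793
E₀ = V₀·N(d₁) − D·e^(−rT)·N(d₂)
   = 289.3602·0.999854 − 158.0769·0.946793·0.999704 = 139.696158
B₀ = V₀ − E₀ = 289.3602 − 139.696158 = 149.664042

E0=139.6962 B0=149.6640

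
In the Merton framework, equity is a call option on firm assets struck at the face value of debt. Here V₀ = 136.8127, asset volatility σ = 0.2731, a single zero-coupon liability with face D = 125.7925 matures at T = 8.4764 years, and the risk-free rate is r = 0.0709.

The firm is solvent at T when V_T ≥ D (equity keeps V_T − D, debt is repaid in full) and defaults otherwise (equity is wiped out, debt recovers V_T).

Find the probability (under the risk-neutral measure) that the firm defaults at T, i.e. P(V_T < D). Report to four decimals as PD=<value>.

d₁ = [ln(V₀/D) + (r + σ²/2)T] / (σ√T)
   = [ln(136.8127/125.7925) + (0.0709 + 0.5·0.2731²)·8.4764] / (0.2731·√8.4764)
   = [0.083979 + 0.917077] / 0.795110 = 1.259015
d₂ = d₁ − σ√T = 1.259015 − 0.795110 = 0.463905
risk-neutral PD = N(−d₂) = N(-0.463905) = 0.321358

PD=0.3214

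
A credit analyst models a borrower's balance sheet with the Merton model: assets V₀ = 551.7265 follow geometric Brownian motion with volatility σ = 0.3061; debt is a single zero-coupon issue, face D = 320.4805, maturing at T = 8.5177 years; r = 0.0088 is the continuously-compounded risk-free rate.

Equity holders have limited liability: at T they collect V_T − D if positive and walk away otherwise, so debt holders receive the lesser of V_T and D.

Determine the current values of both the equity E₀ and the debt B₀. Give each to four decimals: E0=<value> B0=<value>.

d₁ = [ln(V₀/D) + (r + σ²/2)T] / (σ√T)
   = [ln(551.7265/320.4805) + (0.0088 + 0.5·0.3061²)·8.5177] / (0.3061·√8.5177)
   = [0.543231 + 0.473998] / 0.893356 = 1.138661
d₂ = d₁ − σ√T = 1.138661 − 0.893356 = 0.245305
N(d₁) = 0.872578,  N(d₂) = 0.596890,  e^(−rT) = 0.927785
E₀ = V₀·N(d₁) − D·e^(−rT)·N(d₂)
   = 551.7265·0.872578 − 320.4805·0.927785·0.596890 = 303.946882
B₀ = V₀ − E₀ = 551.7265 − 303.946882 = 247.779618

E0=303.9469 B0=247.7796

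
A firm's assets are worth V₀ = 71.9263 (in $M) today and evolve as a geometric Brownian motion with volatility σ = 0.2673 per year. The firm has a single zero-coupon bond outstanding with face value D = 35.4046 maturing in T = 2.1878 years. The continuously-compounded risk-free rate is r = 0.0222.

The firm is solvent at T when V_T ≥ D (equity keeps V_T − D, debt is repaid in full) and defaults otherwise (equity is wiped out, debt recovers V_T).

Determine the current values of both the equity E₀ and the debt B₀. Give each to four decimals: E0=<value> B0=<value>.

d₁ = [ln(V₀/D) + (r + σ²/2)T] / (σ√T)
   = [ln(71.9263/35.4046) + (0.0222 + 0.5·0.2673²)·2.1878] / (0.2673·√2.1878)
   = [0.708800 + 0.126728] / 0.395369 = 2.113285
d₂ = d₁ − σ√T = 2.113285 − 0.395369 = 1.717916
N(d₁) = 0.982712,  N(d₂) = 0.957094,  e^(−rT) = 0.952591
E₀ = V₀·N(d₁) − D·e^(−rT)·N(d₂)
   = 71.9263·0.982712 − 35.4046·0.952591·0.957094 = 38.403757
B₀ = V₀ − E₀ = 71.9263 − 38.403757 = 33.522543

E0=38.4038 B0=33.5225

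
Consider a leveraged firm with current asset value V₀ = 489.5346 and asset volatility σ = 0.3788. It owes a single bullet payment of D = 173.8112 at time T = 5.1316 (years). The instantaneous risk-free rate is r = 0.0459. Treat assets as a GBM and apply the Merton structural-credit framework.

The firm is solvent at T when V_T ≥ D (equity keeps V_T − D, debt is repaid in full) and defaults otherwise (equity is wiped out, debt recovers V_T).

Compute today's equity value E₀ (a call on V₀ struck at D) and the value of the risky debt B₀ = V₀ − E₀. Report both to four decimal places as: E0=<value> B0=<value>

d₁ = [ln(V₀/D) + (r + σ²/2)T] / (σ√T)
   = [ln(489.5346/173.8112) + (0.0459 + 0.5·0.3788²)·5.1316] / (0.3788·√5.1316)
   = [1.035485 + 0.603706] / 0.858097 = 1.910263
d₂ = d₁ − σ√T = 1.910263 − 0.858097 = 1.052166
N(d₁) = 0.971950,  N(d₂) = 0.853638,  e^(−rT) = 0.790144
E₀ = V₀·N(d₁) − D·e^(−rT)·N(d₂)
   = 489.5346·0.971950 − 173.8112·0.790144·0.853638 = 358.568189
B₀ = V₀ − E₀ = 489.5346 − 358.568189 = 130.966411

E0=358.5682 B0=130.9664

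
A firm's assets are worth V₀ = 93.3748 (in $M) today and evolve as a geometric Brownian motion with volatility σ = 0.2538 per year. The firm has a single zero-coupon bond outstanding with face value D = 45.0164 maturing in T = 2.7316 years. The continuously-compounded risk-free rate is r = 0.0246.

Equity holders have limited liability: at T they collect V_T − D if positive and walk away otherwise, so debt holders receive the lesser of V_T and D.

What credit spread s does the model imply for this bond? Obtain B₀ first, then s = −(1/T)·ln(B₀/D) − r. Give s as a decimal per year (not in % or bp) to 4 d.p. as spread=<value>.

d₁ = [ln(V₀/D) + (r + σ²/2)T] / (σ√T)
   = [ln(93.3748/45.0164) + (0.0246 + 0.5·0.2538²)·2.7316] / (0.2538·√2.7316)
   = [0.729595 + 0.155175] / 0.419469 = 2.109259
d₂ = d₁ − σ√T = 2.109259 − 0.419469 = 1.689789
N(d₁) = 0.982539,  N(d₂) = 0.954466,  e^(−rT) = 0.935011
E₀ = V₀·N(d₁) − D·e^(−rT)·N(d₂)
   = 93.3748·0.982539 − 45.0164·0.935011·0.954466 = 51.570126
B₀ = V₀ − E₀ = 93.3748 − 51.570126 = 41.804674
spread = −(1/T)·ln(B₀/D) − r = −(1/2.7316)·ln(41.804674/45.0164) − 0.0246 = 0.00249720

spread=0.0025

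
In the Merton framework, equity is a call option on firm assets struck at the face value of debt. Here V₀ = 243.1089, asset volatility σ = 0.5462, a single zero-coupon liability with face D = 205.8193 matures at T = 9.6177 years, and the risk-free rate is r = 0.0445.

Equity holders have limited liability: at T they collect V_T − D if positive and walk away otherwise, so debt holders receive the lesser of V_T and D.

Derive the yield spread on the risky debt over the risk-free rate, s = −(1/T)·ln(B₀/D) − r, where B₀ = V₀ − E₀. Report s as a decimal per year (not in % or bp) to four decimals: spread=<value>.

d₁ = [ln(V₀/D) + (r + σ²/2)T] / (σ√T)
   = [ln(243.1089/205.8193) + (0.0445 + 0.5·0.5462²)·9.6177] / (0.5462·√9.6177)
   = [0.166511 + 1.862633] / 1.693898 = 1.197914
d₂ = d₁ − σ√T = 1.197914 − 1.693898 = -0.495984
N(d₁) = 0.884525,  N(d₂) = 0.309953,  e^(−rT) = 0.651819
E₀ = V₀·N(d₁) − D·e^(−rT)·N(d₂)
   = 243.1089·0.884525 − 205.8193·0.651819·0.309953 = 173.453497
B₀ = V₀ − E₀ = 243.1089 − 173.453497 = 69.655403
spread = −(1/T)·ln(B₀/D) − r = −(1/9.6177)·ln(69.655403/205.8193) − 0.0445 = 0.06815046

spread=0.0682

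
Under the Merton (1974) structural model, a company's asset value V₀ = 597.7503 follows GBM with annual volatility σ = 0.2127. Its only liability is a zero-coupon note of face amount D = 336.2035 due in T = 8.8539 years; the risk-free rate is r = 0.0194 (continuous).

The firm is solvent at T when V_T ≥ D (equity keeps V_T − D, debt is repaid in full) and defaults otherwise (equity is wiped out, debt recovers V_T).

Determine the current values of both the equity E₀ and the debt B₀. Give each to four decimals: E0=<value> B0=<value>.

E0=329.3043 B0=268.4460

d₁ = [ln(V₀/D) + (r + σ²/2)T] / (σ√T)
   = [ln(597.7503/336.2035) + (0.0194 + 0.5·0.2127²)·8.8539] / (0.2127·√8.8539)
   = [0.575456 + 0.372047] / 0.632900 = 1.497083
d₂ = d₁ − σ√T = 1.497083 − 0.632900 = 0.864183
N(d₁) = 0.932814,  N(d₂) = 0.806256,  e^(−rT) = 0.842177
E₀ = V₀·N(d₁) − D·e^(−rT)·N(d₂)
   = 597.7503·0.932814 − 336.2035·0.842177·0.806256 = 329.304334
B₀ = V₀ − E₀ = 597.7503 − 329.304334 = 268.445966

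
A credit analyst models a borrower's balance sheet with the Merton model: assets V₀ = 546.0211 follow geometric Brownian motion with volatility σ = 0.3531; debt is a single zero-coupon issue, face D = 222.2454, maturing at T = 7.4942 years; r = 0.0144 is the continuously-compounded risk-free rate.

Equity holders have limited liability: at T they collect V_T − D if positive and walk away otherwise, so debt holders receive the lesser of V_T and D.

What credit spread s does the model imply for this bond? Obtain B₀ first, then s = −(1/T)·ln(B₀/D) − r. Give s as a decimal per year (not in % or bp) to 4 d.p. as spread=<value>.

d₁ = [ln(V₀/D) + (r + σ²/2)T] / (σ√T)
   = [ln(546.0211/222.2454) + (0.0144 + 0.5·0.3531²)·7.4942] / (0.3531·√7.4942)
   = [0.898875 + 0.575103] / 0.966630 = 1.524863
d₂ = d₁ − σ√T = 1.524863 − 0.966630 = 0.558233
N(d₁) = 0.936353,  N(d₂) = 0.711657,  e^(−rT) = 0.897703
E₀ = V₀·N(d₁) − D·e^(−rT)·N(d₂)
   = 546.0211·0.936353 − 222.2454·0.897703·0.711657 = 369.285758
B₀ = V₀ − E₀ = 546.0211 − 369.285758 = 176.735342
spread = −(1/T)·ln(B₀/D) − r = −(1/7.4942)·ln(176.735342/222.2454) − 0.0144 = 0.01617415

spread=0.0162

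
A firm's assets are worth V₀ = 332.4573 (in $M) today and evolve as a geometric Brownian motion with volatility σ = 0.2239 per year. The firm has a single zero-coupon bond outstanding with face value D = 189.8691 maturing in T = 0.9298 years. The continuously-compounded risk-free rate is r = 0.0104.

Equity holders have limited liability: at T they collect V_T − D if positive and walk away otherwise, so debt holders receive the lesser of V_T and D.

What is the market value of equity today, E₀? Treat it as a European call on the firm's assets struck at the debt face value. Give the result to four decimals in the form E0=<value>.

d₁ = [ln(V₀/D) + (r + σ²/2)T] / (σ√T)
   = [ln(332.4573/189.8691) + (0.0104 + 0.5·0.2239²)·0.9298] / (0.2239·√0.9298)
   = [0.560177 + 0.032976] / 0.215898 = 2.747372
d₂ = d₁ − σ√T = 2.747372 − 0.215898 = 2.531474
N(d₁) = 0.996996,  N(d₂) = 0.994321,  e^(−rT) = 0.990377
E₀ = V₀·N(d₁) − D·e^(−rT)·N(d₂)
   = 332.4573·0.996996 − 189.8691·0.990377·0.994321 = 144.484683

E0=144.4847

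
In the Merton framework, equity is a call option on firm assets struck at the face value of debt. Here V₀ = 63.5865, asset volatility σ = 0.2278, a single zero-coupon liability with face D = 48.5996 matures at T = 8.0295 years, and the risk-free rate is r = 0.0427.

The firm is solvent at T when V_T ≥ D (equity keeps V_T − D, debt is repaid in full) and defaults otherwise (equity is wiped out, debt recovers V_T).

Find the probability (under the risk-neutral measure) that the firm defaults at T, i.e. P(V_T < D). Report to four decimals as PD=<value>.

d₁ = [ln(V₀/D) + (r + σ²/2)T] / (σ√T)
   = [ln(63.5865/48.5996) + (0.0427 + 0.5·0.2278²)·8.0295] / (0.2278·√8.0295)
   = [0.268786 + 0.551196] / 0.645503 = 1.270301
d₂ = d₁ − σ√T = 1.270301 − 0.645503 = 0.624798
risk-neutral PD = N(−d₂) = N(-0.624798) = 0.266052

PD=0.2661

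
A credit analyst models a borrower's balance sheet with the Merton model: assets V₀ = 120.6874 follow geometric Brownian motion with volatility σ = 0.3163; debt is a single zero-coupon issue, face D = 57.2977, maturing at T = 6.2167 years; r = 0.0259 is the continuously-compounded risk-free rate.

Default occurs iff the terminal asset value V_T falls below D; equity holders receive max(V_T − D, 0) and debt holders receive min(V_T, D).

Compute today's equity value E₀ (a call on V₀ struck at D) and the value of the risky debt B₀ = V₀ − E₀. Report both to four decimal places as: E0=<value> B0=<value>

d₁ = [ln(V₀/D) + (r + σ²/2)T] / (σ√T)
   = [ln(120.6874/57.2977) + (0.0259 + 0.5·0.3163²)·6.2167] / (0.3163·√6.2167)
   = [0.744943 + 0.471990] / 0.788641 = 1.543076
d₂ = d₁ − σ√T = 1.543076 − 0.788641 = 0.754436
N(d₁) = 0.938594,  N(d₂) = 0.774706,  e^(−rT) = 0.851281
E₀ = V₀·N(d₁) − D·e^(−rT)·N(d₂)
   = 120.6874·0.938594 − 57.2977·0.851281·0.774706 = 75.489024
B₀ = V₀ − E₀ = 120.6874 − 75.489024 = 45.198376

E0=75.4890 B0=45.1984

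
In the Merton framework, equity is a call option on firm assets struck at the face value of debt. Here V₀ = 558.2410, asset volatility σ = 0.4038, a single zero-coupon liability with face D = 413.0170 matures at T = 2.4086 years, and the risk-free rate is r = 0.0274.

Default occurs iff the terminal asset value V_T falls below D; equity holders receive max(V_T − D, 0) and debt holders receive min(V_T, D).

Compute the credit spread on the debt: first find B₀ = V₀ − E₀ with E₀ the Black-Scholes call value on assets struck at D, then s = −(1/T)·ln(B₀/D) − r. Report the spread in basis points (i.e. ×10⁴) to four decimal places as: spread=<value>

spread=561.7750

d₁ = [ln(V₀/D) + (r + σ²/2)T] / (σ√T)
   = [ln(558.2410/413.0170) + (0.0274 + 0.5·0.4038²)·2.4086] / (0.4038·√2.4086)
   = [0.301302 + 0.262362] / 0.626684 = 0.899439
d₂ = d₁ − σ√T = 0.899439 − 0.626684 = 0.272755
N(d₁) = 0.815791,  N(d₂) = 0.607479,  e^(−rT) = 0.936135
E₀ = V₀·N(d₁) − D·e^(−rT)·N(d₂)
   = 558.2410·0.815791 − 413.0170·0.936135·0.607479 = 220.532198
B₀ = V₀ − E₀ = 558.2410 − 220.532198 = 337.708802
spread = −(1/T)·ln(B₀/D) − r = −(1/2.4086)·ln(337.708802/413.0170) − 0.0274 = 0.05617750
in basis points: 0.05617750 × 10⁴ = 561.7750 bp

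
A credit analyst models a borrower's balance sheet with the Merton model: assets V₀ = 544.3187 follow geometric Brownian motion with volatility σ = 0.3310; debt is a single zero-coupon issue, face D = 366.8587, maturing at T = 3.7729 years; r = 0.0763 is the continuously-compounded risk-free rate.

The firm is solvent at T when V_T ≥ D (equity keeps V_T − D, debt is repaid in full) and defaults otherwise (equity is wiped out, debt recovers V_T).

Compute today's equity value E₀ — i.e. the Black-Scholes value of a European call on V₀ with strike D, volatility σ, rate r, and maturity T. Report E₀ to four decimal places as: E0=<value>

E0=287.0368

d₁ = [ln(V₀/D) + (r + σ²/2)T] / (σ√T)
   = [ln(544.3187/366.8587) + (0.0763 + 0.5·0.3310²)·3.7729] / (0.3310·√3.7729)
   = [0.394558 + 0.494554] / 0.642933 = 1.382900
d₂ = d₁ − σ√T = 1.382900 − 0.642933 = 0.739967
N(d₁) = 0.916652,  N(d₂) = 0.770340,  e^(−rT) = 0.749857
E₀ = V₀·N(d₁) − D·e^(−rT)·N(d₂)
   = 544.3187·0.916652 − 366.8587·0.749857·0.770340 = 287.036807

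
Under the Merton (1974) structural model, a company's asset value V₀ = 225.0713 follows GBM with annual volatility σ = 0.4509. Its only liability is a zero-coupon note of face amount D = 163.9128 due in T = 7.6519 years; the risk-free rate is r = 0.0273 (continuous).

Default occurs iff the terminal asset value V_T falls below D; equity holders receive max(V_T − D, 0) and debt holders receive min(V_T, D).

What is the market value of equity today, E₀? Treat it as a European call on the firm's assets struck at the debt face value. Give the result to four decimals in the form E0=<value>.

E0=135.9135

d₁ = [ln(V₀/D) + (r + σ²/2)T] / (σ√T)
   = [ln(225.0713/163.9128) + (0.0273 + 0.5·0.4509²)·7.6519] / (0.4509·√7.6519)
   = [0.317083 + 0.986754] / 1.247283 = 1.045342
d₂ = d₁ − σ√T = 1.045342 − 1.247283 = -0.201941
N(d₁) = 0.852067,  N(d₂) = 0.419981,  e^(−rT) = 0.811479
E₀ = V₀·N(d₁) − D·e^(−rT)·N(d₂)
   = 225.0713·0.852067 − 163.9128·0.811479·0.419981 = 135.913451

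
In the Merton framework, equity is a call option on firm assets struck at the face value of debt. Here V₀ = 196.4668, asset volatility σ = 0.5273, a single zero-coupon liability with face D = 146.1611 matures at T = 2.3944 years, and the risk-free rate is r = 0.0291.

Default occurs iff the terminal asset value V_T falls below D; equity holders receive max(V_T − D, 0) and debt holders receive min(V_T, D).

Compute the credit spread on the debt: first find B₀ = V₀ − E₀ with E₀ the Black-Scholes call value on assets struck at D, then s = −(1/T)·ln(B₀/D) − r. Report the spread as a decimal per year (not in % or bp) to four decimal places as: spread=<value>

spread=0.0940

d₁ = [ln(V₀/D) + (r + σ²/2)T] / (σ√T)
   = [ln(196.4668/146.1611) + (0.0291 + 0.5·0.5273²)·2.3944] / (0.5273·√2.3944)
   = [0.295784 + 0.402553] / 0.815936 = 0.855872
d₂ = d₁ − σ√T = 0.855872 − 0.815936 = 0.039936
N(d₁) = 0.803966,  N(d₂) = 0.515928,  e^(−rT) = 0.932695
E₀ = V₀·N(d₁) − D·e^(−rT)·N(d₂)
   = 196.4668·0.803966 − 146.1611·0.932695·0.515928 = 87.619356
B₀ = V₀ − E₀ = 196.4668 − 87.619356 = 108.847444
spread = −(1/T)·ln(B₀/D) − r = −(1/2.3944)·ln(108.847444/146.1611) − 0.0291 = 0.09400480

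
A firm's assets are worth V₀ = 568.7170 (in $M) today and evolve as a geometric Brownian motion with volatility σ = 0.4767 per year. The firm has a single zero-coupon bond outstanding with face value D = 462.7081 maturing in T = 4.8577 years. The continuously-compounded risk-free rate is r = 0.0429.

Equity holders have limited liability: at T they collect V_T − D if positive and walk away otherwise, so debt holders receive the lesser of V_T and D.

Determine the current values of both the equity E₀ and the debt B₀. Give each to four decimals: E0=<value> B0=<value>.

E0=298.7307 B0=269.9863

d₁ = [ln(V₀/D) + (r + σ²/2)T] / (σ√T)
   = [ln(568.7170/462.7081) + (0.0429 + 0.5·0.4767²)·4.8577] / (0.4767·√4.8577)
   = [0.206287 + 0.760334] / 1.050656 = 0.920017
d₂ = d₁ − σ√T = 0.920017 − 1.050656 = -0.130639
N(d₁) = 0.821218,  N(d₂) = 0.448030,  e^(−rT) = 0.811886
E₀ = V₀·N(d₁) − D·e^(−rT)·N(d₂)
   = 568.7170·0.821218 − 462.7081·0.811886·0.448030 = 298.730746
B₀ = V₀ − E₀ = 568.7170 − 298.730746 = 269.986254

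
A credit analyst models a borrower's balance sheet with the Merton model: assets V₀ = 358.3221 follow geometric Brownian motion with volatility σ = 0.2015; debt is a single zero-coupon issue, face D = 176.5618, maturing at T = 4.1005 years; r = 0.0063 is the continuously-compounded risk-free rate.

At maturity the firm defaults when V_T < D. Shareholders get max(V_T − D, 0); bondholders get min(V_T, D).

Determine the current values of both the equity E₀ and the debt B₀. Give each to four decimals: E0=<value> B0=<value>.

E0=187.6942 B0=170.6279

d₁ = [ln(V₀/D) + (r + σ²/2)T] / (σ√T)
   = [ln(358.3221/176.5618) + (0.0063 + 0.5·0.2015²)·4.1005] / (0.2015·√4.1005)
   = [0.707761 + 0.109078] / 0.408031 = 2.001904
d₂ = d₁ − σ√T = 2.001904 − 0.408031 = 1.593872
N(d₁) = 0.977352,  N(d₂) = 0.944518,  e^(−rT) = 0.974498
E₀ = V₀·N(d₁) − D·e^(−rT)·N(d₂)
   = 358.3221·0.977352 − 176.5618·0.974498·0.944518 = 187.694155
B₀ = V₀ − E₀ = 358.3221 − 187.694155 = 170.627945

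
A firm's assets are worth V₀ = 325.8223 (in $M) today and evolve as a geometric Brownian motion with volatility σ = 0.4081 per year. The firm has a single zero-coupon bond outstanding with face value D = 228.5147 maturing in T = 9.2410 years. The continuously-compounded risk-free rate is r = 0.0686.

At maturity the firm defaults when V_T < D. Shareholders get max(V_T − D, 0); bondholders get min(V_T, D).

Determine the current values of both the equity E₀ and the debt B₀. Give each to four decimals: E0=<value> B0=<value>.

E0=231.2279 B0=94.5944

d₁ = [ln(V₀/D) + (r + σ²/2)T] / (σ√T)
   = [ln(325.8223/228.5147) + (0.0686 + 0.5·0.4081²)·9.2410] / (0.4081·√9.2410)
   = [0.354752 + 1.403457] / 1.240584 = 1.417243
d₂ = d₁ − σ√T = 1.417243 − 1.240584 = 0.176659
N(d₁) = 0.921794,  N(d₂) = 0.570112,  e^(−rT) = 0.530501
E₀ = V₀·N(d₁) − D·e^(−rT)·N(d₂)
   = 325.8223·0.921794 − 228.5147·0.530501·0.570112 = 231.227877
B₀ = V₀ − E₀ = 325.8223 − 231.227877 = 94.594423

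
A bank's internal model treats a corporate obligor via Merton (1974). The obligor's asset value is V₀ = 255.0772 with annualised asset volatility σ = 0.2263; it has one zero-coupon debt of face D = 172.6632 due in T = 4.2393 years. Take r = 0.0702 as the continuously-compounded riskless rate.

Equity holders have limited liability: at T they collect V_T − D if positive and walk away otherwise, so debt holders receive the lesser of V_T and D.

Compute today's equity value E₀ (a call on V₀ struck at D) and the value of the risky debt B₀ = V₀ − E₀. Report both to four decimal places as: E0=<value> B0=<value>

E0=129.4139 B0=125.6633

d₁ = [ln(V₀/D) + (r + σ²/2)T] / (σ√T)
   = [ln(255.0772/172.6632) + (0.0702 + 0.5·0.2263²)·4.2393] / (0.2263·√4.2393)
   = [0.390223 + 0.406150] / 0.465942 = 1.709169
d₂ = d₁ − σ√T = 1.709169 − 0.465942 = 1.243227
N(d₁) = 0.956290,  N(d₂) = 0.893108,  e^(−rT) = 0.742599
E₀ = V₀·N(d₁) − D·e^(−rT)·N(d₂)
   = 255.0772·0.956290 − 172.6632·0.742599·0.893108 = 129.413923
B₀ = V₀ − E₀ = 255.0772 − 129.413923 = 125.663277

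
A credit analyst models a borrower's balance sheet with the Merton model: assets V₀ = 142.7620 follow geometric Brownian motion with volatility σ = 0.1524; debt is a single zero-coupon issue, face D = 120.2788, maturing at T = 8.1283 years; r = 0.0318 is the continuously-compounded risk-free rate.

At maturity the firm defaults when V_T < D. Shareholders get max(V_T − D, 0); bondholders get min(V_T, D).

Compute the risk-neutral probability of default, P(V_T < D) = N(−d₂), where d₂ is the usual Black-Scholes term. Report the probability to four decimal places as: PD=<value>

PD=0.2200

d₁ = [ln(V₀/D) + (r + σ²/2)T] / (σ√T)
   = [ln(142.7620/120.2788) + (0.0318 + 0.5·0.1524²)·8.1283] / (0.1524·√8.1283)
   = [0.171367 + 0.352873] / 0.434495 = 1.206549
d₂ = d₁ − σ√T = 1.206549 − 0.434495 = 0.772054
risk-neutral PD = N(−d₂) = N(-0.772054) = 0.220041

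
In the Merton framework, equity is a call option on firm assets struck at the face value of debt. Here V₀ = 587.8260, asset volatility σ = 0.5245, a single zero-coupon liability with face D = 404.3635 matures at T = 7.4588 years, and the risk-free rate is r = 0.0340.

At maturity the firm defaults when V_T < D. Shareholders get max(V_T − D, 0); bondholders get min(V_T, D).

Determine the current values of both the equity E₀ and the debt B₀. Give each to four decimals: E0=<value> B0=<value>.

E0=392.3071 B0=195.5189

d₁ = [ln(V₀/D) + (r + σ²/2)T] / (σ√T)
   = [ln(587.8260/404.3635) + (0.0340 + 0.5·0.5245²)·7.4588] / (0.5245·√7.4588)
   = [0.374117 + 1.279558] / 1.432452 = 1.154437
d₂ = d₁ − σ√T = 1.154437 − 1.432452 = -0.278015
N(d₁) = 0.875839,  N(d₂) = 0.390500,  e^(−rT) = 0.776003
E₀ = V₀·N(d₁) − D·e^(−rT)·N(d₂)
   = 587.8260·0.875839 − 404.3635·0.776003·0.390500 = 392.307142
B₀ = V₀ − E₀ = 587.8260 − 392.307142 = 195.518858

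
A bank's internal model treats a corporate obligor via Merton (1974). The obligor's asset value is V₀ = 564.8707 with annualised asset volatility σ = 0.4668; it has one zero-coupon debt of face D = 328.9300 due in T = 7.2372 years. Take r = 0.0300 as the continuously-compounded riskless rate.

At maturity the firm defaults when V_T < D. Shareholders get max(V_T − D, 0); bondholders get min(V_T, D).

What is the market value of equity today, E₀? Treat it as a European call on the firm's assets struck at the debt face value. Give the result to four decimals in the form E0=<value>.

d₁ = [ln(V₀/D) + (r + σ²/2)T] / (σ√T)
   = [ln(564.8707/328.9300) + (0.0300 + 0.5·0.4668²)·7.2372] / (0.4668·√7.2372)
   = [0.540752 + 1.005617] / 1.255787 = 1.231394
d₂ = d₁ − σ√T = 1.231394 − 1.255787 = -0.024394
N(d₁) = 0.890912,  N(d₂) = 0.490269,  e^(−rT) = 0.804837
E₀ = V₀·N(d₁) − D·e^(−rT)·N(d₂)
   = 564.8707·0.890912 − 328.9300·0.804837·0.490269 = 373.458795

E0=373.4588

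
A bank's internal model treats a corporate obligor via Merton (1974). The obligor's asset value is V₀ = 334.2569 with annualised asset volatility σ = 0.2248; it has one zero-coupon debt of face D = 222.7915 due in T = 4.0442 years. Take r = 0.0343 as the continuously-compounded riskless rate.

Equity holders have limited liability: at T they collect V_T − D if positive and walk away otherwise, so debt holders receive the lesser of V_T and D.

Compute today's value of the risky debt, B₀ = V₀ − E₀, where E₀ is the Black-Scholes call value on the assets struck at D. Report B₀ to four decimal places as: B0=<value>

d₁ = [ln(V₀/D) + (r + σ²/2)T] / (σ√T)
   = [ln(334.2569/222.7915) + (0.0343 + 0.5·0.2248²)·4.0442] / (0.2248·√4.0442)
   = [0.405674 + 0.240903] / 0.452077 = 1.430235
d₂ = d₁ − σ√T = 1.430235 − 0.452077 = 0.978157
N(d₁) = 0.923675,  N(d₂) = 0.836002,  e^(−rT) = 0.870475
E₀ = V₀·N(d₁) − D·e^(−rT)·N(d₂)
   = 334.2569·0.923675 − 222.7915·0.870475·0.836002 = 146.615239
B₀ = V₀ − E₀ = 334.2569 − 146.615239 = 187.641661

B0=187.6417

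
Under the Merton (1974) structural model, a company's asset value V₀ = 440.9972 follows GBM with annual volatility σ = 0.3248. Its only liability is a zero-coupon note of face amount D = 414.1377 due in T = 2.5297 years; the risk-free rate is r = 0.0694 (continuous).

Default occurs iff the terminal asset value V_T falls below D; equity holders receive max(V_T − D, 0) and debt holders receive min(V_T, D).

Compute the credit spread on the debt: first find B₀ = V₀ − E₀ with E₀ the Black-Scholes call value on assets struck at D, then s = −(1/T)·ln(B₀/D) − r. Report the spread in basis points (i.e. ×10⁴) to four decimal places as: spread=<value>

spread=506.1179

d₁ = [ln(V₀/D) + (r + σ²/2)T] / (σ√T)
   = [ln(440.9972/414.1377) + (0.0694 + 0.5·0.3248²)·2.5297] / (0.3248·√2.5297)
   = [0.062840 + 0.308997] / 0.516595 = 0.719783
d₂ = d₁ − σ√T = 0.719783 − 0.516595 = 0.203188
N(d₁) = 0.764171,  N(d₂) = 0.580506,  e^(−rT) = 0.838986
E₀ = V₀·N(d₁) − D·e^(−rT)·N(d₂)
   = 440.9972·0.764171 − 414.1377·0.838986·0.580506 = 135.297052
B₀ = V₀ − E₀ = 440.9972 − 135.297052 = 305.700148
spread = −(1/T)·ln(B₀/D) − r = −(1/2.5297)·ln(305.700148/414.1377) − 0.0694 = 0.05061179
in basis points: 0.05061179 × 10⁴ = 506.1179 bp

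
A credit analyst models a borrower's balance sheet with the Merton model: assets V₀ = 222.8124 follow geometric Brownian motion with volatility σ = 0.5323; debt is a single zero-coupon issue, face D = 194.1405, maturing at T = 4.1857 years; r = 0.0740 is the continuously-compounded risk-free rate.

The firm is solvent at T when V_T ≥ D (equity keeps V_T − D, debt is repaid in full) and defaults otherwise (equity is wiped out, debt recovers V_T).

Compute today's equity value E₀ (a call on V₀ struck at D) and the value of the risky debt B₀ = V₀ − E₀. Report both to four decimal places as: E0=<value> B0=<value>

d₁ = [ln(V₀/D) + (r + σ²/2)T] / (σ√T)
   = [ln(222.8124/194.1405) + (0.0740 + 0.5·0.5323²)·4.1857] / (0.5323·√4.1857)
   = [0.137748 + 0.902737] / 1.089032 = 0.955422
d₂ = d₁ − σ√T = 0.955422 − 1.089032 = -0.133610
N(d₁) = 0.830318,  N(d₂) = 0.446856,  e^(−rT) = 0.733636
E₀ = V₀·N(d₁) − D·e^(−rT)·N(d₂)
   = 222.8124·0.830318 − 194.1405·0.733636·0.446856 = 121.360122
B₀ = V₀ − E₀ = 222.8124 − 121.360122 = 101.452278

E0=121.3601 B0=101.4523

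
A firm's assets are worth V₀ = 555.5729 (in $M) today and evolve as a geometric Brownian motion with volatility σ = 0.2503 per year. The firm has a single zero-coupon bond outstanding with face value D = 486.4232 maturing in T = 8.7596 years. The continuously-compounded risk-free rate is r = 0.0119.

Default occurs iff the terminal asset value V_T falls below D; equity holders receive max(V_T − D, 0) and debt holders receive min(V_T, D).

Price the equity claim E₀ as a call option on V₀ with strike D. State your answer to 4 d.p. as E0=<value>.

E0=209.1465

d₁ = [ln(V₀/D) + (r + σ²/2)T] / (σ√T)
   = [ln(555.5729/486.4232) + (0.0119 + 0.5·0.2503²)·8.7596] / (0.2503·√8.7596)
   = [0.132921 + 0.378634] / 0.740803 = 0.690541
d₂ = d₁ − σ√T = 0.690541 − 0.740803 = -0.050263
N(d₁) = 0.755073,  N(d₂) = 0.479957,  e^(−rT) = 0.901010
E₀ = V₀·N(d₁) − D·e^(−rT)·N(d₂)
   = 555.5729·0.755073 − 486.4232·0.901010·0.479957 = 209.146521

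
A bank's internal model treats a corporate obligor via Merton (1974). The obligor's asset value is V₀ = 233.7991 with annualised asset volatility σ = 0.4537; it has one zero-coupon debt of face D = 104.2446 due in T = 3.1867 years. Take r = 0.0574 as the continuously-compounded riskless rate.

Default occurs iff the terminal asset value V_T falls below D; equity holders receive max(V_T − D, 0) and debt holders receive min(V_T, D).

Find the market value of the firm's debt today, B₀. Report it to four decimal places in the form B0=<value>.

d₁ = [ln(V₀/D) + (r + σ²/2)T] / (σ√T)
   = [ln(233.7991/104.2446) + (0.0574 + 0.5·0.4537²)·3.1867] / (0.4537·√3.1867)
   = [0.807722 + 0.510898] / 0.809915 = 1.628097
d₂ = d₁ − σ√T = 1.628097 − 0.809915 = 0.818182
N(d₁) = 0.948248,  N(d₂) = 0.793373,  e^(−rT) = 0.832838
E₀ = V₀·N(d₁) − D·e^(−rT)·N(d₂)
   = 233.7991·0.948248 − 104.2446·0.832838·0.793373 = 152.819745
B₀ = V₀ − E₀ = 233.7991 − 152.819745 = 80.979355

B0=80.9794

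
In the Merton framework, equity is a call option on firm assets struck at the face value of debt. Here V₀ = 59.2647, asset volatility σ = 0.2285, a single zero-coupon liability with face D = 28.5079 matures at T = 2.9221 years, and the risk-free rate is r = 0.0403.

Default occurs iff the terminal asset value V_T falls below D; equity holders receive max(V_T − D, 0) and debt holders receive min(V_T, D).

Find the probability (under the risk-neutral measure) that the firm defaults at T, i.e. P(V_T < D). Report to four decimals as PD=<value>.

d₁ = [ln(V₀/D) + (r + σ²/2)T] / (σ√T)
   = [ln(59.2647/28.5079) + (0.0403 + 0.5·0.2285²)·2.9221] / (0.2285·√2.9221)
   = [0.731833 + 0.194045] / 0.390601 = 2.370391
d₂ = d₁ − σ√T = 2.370391 − 0.390601 = 1.979790
risk-neutral PD = N(−d₂) = N(-1.979790) = 0.023864

PD=0.0239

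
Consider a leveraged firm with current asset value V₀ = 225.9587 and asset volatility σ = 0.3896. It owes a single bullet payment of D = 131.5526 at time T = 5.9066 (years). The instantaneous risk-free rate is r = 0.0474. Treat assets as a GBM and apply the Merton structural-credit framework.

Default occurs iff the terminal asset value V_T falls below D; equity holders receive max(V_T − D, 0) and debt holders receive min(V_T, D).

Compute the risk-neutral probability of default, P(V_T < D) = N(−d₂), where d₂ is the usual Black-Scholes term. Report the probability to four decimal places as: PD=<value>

PD=0.3470

d₁ = [ln(V₀/D) + (r + σ²/2)T] / (σ√T)
   = [ln(225.9587/131.5526) + (0.0474 + 0.5·0.3896²)·5.9066] / (0.3896·√5.9066)
   = [0.540945 + 0.728249] / 0.946864 = 1.340418
d₂ = d₁ − σ√T = 1.340418 − 0.946864 = 0.393554
risk-neutral PD = N(−d₂) = N(-0.393554) = 0.346955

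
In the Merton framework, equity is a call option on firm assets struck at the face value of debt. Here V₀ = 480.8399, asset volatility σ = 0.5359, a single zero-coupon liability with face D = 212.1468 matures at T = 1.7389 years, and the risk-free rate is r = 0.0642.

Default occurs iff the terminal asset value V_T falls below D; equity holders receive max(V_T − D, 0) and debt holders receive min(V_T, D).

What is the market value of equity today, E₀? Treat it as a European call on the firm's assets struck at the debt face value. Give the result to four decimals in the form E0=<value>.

E0=300.0996

d₁ = [ln(V₀/D) + (r + σ²/2)T] / (σ√T)
   = [ln(480.8399/212.1468) + (0.0642 + 0.5·0.5359²)·1.7389] / (0.5359·√1.7389)
   = [0.818256 + 0.361334] / 0.706677 = 1.669206
d₂ = d₁ − σ√T = 1.669206 − 0.706677 = 0.962529
N(d₁) = 0.952462,  N(d₂) = 0.832108,  e^(−rT) = 0.894369
E₀ = V₀·N(d₁) − D·e^(−rT)·N(d₂)
   = 480.8399·0.952462 − 212.1468·0.894369·0.832108 = 300.099577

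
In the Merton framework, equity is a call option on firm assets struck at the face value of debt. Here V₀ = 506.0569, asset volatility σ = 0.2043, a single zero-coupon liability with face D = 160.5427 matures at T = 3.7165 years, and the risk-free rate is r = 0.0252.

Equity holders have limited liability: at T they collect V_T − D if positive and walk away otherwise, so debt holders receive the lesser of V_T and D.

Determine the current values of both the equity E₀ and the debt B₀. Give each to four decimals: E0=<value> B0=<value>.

E0=359.8906 B0=146.1663

d₁ = [ln(V₀/D) + (r + σ²/2)T] / (σ√T)
   = [ln(506.0569/160.5427) + (0.0252 + 0.5·0.2043²)·3.7165] / (0.2043·√3.7165)
   = [1.148089 + 0.171216] / 0.393854 = 3.349731
d₂ = d₁ − σ√T = 3.349731 − 0.393854 = 2.955877
N(d₁) = 0.999596,  N(d₂) = 0.998441,  e^(−rT) = 0.910596
E₀ = V₀·N(d₁) − D·e^(−rT)·N(d₂)
   = 506.0569·0.999596 − 160.5427·0.910596·0.998441 = 359.890559
B₀ = V₀ − E₀ = 506.0569 − 359.890559 = 146.166341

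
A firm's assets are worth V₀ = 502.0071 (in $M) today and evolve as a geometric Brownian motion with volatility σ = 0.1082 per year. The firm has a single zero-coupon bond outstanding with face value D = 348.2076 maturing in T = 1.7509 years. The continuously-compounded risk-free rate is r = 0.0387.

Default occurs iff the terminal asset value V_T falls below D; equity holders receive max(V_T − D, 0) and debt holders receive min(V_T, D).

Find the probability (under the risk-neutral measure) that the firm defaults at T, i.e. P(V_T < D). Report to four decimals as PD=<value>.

d₁ = [ln(V₀/D) + (r + σ²/2)T] / (σ√T)
   = [ln(502.0071/348.2076) + (0.0387 + 0.5·0.1082²)·1.7509] / (0.1082·√1.7509)
   = [0.365815 + 0.078009] / 0.143172 = 3.099939
d₂ = d₁ − σ√T = 3.099939 − 0.143172 = 2.956767
risk-neutral PD = N(−d₂) = N(-2.956767) = 0.001554

PD=0.0016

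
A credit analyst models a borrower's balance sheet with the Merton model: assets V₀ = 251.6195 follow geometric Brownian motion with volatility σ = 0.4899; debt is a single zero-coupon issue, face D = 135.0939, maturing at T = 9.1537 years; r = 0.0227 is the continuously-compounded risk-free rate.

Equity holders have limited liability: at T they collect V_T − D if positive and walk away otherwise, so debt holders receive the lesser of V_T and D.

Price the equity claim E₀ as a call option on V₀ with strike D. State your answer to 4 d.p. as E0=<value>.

d₁ = [ln(V₀/D) + (r + σ²/2)T] / (σ√T)
   = [ln(251.6195/135.0939) + (0.0227 + 0.5·0.4899²)·9.1537] / (0.4899·√9.1537)
   = [0.621948 + 1.306242] / 1.482196 = 1.300900
d₂ = d₁ − σ√T = 1.300900 − 1.482196 = -0.181296
N(d₁) = 0.903354,  N(d₂) = 0.428068,  e^(−rT) = 0.812378
E₀ = V₀·N(d₁) − D·e^(−rT)·N(d₂)
   = 251.6195·0.903354 − 135.0939·0.812378·0.428068 = 180.322120

E0=180.3221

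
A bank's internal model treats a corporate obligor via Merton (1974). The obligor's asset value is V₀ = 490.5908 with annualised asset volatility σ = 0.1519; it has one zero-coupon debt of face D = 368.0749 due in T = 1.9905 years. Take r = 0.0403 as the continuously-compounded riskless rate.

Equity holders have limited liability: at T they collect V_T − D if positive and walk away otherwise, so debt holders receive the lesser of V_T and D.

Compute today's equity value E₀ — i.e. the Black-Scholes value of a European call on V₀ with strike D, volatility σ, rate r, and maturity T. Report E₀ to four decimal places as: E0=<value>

d₁ = [ln(V₀/D) + (r + σ²/2)T] / (σ√T)
   = [ln(490.5908/368.0749) + (0.0403 + 0.5·0.1519²)·1.9905] / (0.1519·√1.9905)
   = [0.287324 + 0.103181] / 0.214308 = 1.822166
d₂ = d₁ − σ√T = 1.822166 − 0.214308 = 1.607857
N(d₁) = 0.965785,  N(d₂) = 0.946067,  e^(−rT) = 0.922916
E₀ = V₀·N(d₁) − D·e^(−rT)·N(d₂)
   = 490.5908·0.965785 − 368.0749·0.922916·0.946067 = 152.424316

E0=152.4243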